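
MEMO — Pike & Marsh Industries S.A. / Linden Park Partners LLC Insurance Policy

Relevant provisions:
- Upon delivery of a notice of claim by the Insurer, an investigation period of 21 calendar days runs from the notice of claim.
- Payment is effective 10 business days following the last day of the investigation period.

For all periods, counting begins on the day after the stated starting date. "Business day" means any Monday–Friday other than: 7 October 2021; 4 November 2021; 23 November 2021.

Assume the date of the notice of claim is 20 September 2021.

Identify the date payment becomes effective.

Adding 21 calendar days to 20 September 2021 gives 11 October 2021, which is the last day of the investigation period.
The date payment becomes effective: 10 business days after Monday, 11 October 2021, skipping weekends — Oct 12, Oct 13, Oct 14, Oct 15, Oct 18, Oct 19, Oct 20, Oct 21, Oct 22, Oct 25 — lands on Monday, 25 October 2021.

25 October 2021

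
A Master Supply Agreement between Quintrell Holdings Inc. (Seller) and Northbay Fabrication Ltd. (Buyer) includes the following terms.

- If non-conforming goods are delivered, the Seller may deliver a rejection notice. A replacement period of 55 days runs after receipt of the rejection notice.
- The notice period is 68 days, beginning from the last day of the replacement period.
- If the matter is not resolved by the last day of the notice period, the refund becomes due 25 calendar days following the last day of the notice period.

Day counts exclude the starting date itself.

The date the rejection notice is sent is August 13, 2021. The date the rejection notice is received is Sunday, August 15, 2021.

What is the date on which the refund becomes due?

The last day of the replacement period: 55 calendar days after August 15, 2021 is October 9, 2021.
The last day of the notice period: October 9, 2021 + 68 days = December 16, 2021.
Adding 25 calendar days to December 16, 2021 gives January 10, 2022, which is the date on which the refund becomes due.

January 10, 2022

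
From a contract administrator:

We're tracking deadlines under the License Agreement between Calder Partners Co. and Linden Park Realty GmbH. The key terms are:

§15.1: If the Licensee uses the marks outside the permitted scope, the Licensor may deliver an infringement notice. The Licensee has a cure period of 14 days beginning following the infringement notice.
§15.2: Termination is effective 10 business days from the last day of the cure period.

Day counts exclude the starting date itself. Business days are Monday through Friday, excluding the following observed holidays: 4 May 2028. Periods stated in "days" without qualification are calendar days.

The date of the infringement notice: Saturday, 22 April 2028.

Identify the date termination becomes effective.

19 May 2028

The last day of the cure period: 22 April 2028 + 14 days = 6 May 2028.
From Saturday, 6 May 2028, 10 business days (May 8, May 9, May 10, May 11, May 12, May 15, May 16, May 17, May 18, May 19, skipping weekends) brings us to Friday, 19 May 2028, which is the date termination becomes effective.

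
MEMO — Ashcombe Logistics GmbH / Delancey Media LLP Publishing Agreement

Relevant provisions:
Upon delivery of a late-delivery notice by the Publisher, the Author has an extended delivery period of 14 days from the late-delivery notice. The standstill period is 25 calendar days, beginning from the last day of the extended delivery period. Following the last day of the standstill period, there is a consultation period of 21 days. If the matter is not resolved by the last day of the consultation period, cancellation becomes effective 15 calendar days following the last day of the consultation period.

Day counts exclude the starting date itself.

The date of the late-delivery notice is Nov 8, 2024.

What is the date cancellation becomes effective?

Jan 22, 2025

Adding 14 calendar days to Nov 8, 2024 gives Nov 22, 2024, which is the last day of the extended delivery period.
Adding 25 calendar days to Nov 22, 2024 gives Dec 17, 2024, which is the last day of the standstill period.
The last day of the consultation period: Dec 17, 2024 + 21 days = Jan 7, 2025.
The date cancellation becomes effective: Jan 7, 2025 + 15 days = Jan 22, 2025.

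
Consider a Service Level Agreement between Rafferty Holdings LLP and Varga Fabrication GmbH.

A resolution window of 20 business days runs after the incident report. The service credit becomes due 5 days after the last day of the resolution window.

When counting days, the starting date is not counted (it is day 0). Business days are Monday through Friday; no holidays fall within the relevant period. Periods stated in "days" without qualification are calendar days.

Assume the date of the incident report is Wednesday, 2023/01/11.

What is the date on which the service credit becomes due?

The last day of the resolution window: counting 20 business days from Wednesday, 2023/01/11 (Jan 12, Jan 13, Jan 16, Jan 17, …, Feb 6, Feb 7, Feb 8, skipping weekends) reaches Wednesday, 2023/02/08.
The date on which the service credit becomes due: 5 calendar days after 2023/02/08 is 2023/02/13.

2023/02/13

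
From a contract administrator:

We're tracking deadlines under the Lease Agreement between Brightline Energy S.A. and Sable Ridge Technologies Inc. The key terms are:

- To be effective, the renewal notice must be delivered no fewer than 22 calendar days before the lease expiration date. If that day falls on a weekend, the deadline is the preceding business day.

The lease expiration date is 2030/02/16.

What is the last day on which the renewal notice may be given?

2030/01/25

Counting back 22 calendar days from 2030/02/16 gives 2030/01/25. That is a Friday, so no adjustment is needed.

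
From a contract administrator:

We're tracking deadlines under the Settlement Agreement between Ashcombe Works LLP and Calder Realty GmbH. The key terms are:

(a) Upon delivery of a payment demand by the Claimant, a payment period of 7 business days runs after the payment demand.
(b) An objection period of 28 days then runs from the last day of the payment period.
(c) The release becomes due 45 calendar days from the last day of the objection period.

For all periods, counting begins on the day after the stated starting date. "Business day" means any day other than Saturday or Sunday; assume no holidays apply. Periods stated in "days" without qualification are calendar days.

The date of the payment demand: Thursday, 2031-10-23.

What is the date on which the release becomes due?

The last day of the payment period: 7 business days after Thursday, 2031-10-23, skipping weekends — Oct 24, Oct 27, Oct 28, Oct 29, Oct 30, Oct 31, Nov 3 — lands on Monday, 2031-11-03.
Adding 28 calendar days to 2031-11-03 gives 2031-12-01, which is the last day of the objection period.
Adding 45 calendar days to 2031-12-01 gives 2032-01-15, which is the date on which the release becomes due.

2032-01-15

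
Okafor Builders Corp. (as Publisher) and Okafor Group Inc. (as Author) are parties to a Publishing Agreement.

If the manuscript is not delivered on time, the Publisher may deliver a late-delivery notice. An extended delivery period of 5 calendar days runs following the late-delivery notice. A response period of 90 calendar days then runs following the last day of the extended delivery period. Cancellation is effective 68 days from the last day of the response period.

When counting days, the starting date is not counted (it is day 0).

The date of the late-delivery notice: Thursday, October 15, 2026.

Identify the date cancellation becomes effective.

The last day of the extended delivery period: October 15, 2026 + 5 days = October 20, 2026.
Adding 90 calendar days to October 20, 2026 gives January 18, 2027, which is the last day of the response period.
The date cancellation becomes effective: January 18, 2027 + 68 days = March 27, 2027.

March 27, 2027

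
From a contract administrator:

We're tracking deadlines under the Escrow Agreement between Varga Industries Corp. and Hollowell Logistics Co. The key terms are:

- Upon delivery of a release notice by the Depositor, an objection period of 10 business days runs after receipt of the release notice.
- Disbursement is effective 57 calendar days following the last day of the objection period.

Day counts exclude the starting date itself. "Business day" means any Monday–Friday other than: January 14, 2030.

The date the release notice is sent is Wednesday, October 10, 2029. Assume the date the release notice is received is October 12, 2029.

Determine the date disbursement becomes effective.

The last day of the objection period: counting 10 business days from Friday, October 12, 2029 (Oct 15, Oct 16, Oct 17, Oct 18, Oct 19, Oct 22, Oct 23, Oct 24, Oct 25, Oct 26, skipping weekends) reaches Friday, October 26, 2029.
The date disbursement becomes effective: October 26, 2029 + 57 days = December 22, 2029.

December 22, 2029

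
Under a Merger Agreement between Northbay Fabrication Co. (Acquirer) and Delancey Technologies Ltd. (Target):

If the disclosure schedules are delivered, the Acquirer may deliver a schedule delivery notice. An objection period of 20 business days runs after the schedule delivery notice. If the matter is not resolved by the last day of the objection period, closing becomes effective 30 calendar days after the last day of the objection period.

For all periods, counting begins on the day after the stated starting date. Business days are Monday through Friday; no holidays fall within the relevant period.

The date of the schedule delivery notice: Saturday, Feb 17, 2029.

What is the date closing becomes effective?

The last day of the objection period: counting 20 business days from Saturday, Feb 17, 2029 (Feb 19, Feb 20, Feb 21, Feb 22, …, Mar 14, Mar 15, Mar 16, skipping weekends) reaches Friday, Mar 16, 2029.
The date closing becomes effective: 30 calendar days after Mar 16, 2029 is Apr 15, 2029.

Apr 15, 2029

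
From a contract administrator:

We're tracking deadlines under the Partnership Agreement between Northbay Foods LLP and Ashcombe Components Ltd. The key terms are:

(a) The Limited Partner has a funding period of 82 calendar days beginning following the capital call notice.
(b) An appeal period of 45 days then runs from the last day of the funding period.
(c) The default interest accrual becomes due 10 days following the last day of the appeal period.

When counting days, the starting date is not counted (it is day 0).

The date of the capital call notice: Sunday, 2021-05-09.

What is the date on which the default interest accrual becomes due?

2021-09-23

The last day of the funding period: 82 calendar days after 2021-05-09 is 2021-07-30.
Adding 45 calendar days to 2021-07-30 gives 2021-09-13, which is the last day of the appeal period.
The date on which the default interest accrual becomes due: 2021-09-13 + 10 days = 2021-09-23.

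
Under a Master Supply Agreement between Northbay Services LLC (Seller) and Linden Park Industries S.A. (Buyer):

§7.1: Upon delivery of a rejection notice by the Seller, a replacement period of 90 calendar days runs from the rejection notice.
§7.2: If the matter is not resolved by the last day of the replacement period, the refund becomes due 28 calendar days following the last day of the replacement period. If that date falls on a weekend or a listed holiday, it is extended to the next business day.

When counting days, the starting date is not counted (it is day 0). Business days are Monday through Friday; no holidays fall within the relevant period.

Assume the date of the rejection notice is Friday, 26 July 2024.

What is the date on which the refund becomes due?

The last day of the replacement period: 90 calendar days after 26 July 2024 is 24 October 2024.
The date on which the refund becomes due: 24 October 2024 + 28 days = 21 November 2024. 21 November 2024 is a Thursday, so no roll-forward applies.

21 November 2024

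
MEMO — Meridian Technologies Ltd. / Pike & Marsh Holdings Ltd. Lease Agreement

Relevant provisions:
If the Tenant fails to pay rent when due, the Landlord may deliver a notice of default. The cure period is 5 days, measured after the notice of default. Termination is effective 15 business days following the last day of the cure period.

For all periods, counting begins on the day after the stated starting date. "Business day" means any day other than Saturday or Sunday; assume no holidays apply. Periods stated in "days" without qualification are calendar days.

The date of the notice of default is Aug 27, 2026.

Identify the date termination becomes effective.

Sep 22, 2026

Adding 5 calendar days to Aug 27, 2026 gives Sep 1, 2026, which is the last day of the cure period.
The date termination becomes effective: counting 15 business days from Tuesday, Sep 1, 2026 (Sep 2, Sep 3, Sep 4, Sep 7, …, Sep 18, Sep 21, Sep 22, skipping weekends) reaches Tuesday, Sep 22, 2026.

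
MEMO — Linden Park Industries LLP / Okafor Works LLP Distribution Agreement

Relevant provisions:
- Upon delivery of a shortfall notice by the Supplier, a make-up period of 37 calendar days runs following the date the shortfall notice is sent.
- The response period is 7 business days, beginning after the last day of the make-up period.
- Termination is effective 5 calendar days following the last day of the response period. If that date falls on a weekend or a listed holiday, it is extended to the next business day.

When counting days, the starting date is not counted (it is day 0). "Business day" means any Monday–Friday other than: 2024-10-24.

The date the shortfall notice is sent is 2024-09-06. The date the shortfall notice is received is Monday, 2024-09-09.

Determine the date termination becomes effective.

Adding 37 calendar days to 2024-09-06 gives 2024-10-13, which is the last day of the make-up period.
From Sunday, 2024-10-13, 7 business days (Oct 14, Oct 15, Oct 16, Oct 17, Oct 18, Oct 21, Oct 22, skipping weekends) brings us to Tuesday, 2024-10-22, which is the last day of the response period.
The date termination becomes effective: 5 calendar days after 2024-10-22 is 2024-10-27. That falls on a Sunday, so it rolls to the next business day, Monday, 2024-10-28.

2024-10-28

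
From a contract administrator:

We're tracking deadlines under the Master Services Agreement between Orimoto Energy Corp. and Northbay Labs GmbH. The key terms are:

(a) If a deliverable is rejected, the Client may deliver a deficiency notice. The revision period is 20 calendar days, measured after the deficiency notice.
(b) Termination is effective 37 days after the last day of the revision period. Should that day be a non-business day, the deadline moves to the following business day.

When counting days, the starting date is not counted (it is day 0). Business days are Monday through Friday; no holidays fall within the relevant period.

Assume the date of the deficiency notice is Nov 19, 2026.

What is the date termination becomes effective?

Jan 15, 2027

The last day of the revision period: 20 calendar days after Nov 19, 2026 is Dec 9, 2026.
The date termination becomes effective: 37 calendar days after Dec 9, 2026 is Jan 15, 2027. Jan 15, 2027 is a Friday, so no roll-forward applies.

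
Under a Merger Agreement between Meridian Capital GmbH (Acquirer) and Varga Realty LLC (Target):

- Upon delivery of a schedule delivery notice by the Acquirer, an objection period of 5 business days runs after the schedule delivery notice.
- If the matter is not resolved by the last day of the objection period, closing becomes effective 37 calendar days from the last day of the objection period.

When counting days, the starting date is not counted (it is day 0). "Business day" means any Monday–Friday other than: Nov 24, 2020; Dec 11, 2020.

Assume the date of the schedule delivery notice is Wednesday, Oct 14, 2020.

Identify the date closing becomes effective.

Nov 27, 2020

From Wednesday, Oct 14, 2020, 5 business days (Oct 15, Oct 16, Oct 19, Oct 20, Oct 21, skipping weekends) brings us to Wednesday, Oct 21, 2020, which is the last day of the objection period.
The date closing becomes effective: Oct 21, 2020 + 37 days = Nov 27, 2020.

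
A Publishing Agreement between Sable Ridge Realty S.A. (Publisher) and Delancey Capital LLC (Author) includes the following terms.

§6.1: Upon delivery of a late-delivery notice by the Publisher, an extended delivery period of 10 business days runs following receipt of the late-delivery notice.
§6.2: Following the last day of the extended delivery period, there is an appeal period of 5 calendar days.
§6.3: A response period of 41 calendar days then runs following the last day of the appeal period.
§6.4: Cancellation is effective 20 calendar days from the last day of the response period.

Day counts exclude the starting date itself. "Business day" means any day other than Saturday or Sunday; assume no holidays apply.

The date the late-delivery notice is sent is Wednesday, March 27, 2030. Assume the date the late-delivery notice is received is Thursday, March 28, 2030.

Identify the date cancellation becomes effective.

June 16, 2030

The last day of the extended delivery period: counting 10 business days from Thursday, March 28, 2030 (Mar 29, Apr 1, Apr 2, Apr 3, Apr 4, Apr 5, Apr 8, Apr 9, Apr 10, Apr 11, skipping weekends) reaches Thursday, April 11, 2030.
Adding 5 calendar days to April 11, 2030 gives April 16, 2030, which is the last day of the appeal period.
Adding 41 calendar days to April 16, 2030 gives May 27, 2030, which is the last day of the response period.
The date cancellation becomes effective: 20 calendar days after May 27, 2030 is June 16, 2030.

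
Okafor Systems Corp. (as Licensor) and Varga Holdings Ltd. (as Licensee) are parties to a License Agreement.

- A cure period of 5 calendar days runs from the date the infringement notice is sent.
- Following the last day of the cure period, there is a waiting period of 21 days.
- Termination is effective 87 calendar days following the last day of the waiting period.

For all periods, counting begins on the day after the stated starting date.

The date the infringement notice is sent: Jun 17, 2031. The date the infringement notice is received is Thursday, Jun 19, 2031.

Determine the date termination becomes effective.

Oct 8, 2031

The last day of the cure period: 5 calendar days after Jun 17, 2031 is Jun 22, 2031.
Adding 21 calendar days to Jun 22, 2031 gives Jul 13, 2031, which is the last day of the waiting period.
The date termination becomes effective: Jul 13, 2031 + 87 days = Oct 8, 2031.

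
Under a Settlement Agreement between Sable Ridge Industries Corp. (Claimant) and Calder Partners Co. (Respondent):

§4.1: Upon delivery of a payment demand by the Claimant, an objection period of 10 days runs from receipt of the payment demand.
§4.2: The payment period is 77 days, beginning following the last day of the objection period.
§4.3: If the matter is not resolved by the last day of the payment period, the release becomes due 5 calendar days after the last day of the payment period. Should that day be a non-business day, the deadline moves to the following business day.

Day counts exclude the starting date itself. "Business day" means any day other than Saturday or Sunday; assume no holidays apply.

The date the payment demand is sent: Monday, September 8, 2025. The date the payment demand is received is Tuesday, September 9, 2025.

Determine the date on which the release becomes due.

December 10, 2025

The last day of the objection period: September 9, 2025 + 10 days = September 19, 2025.
The last day of the payment period: September 19, 2025 + 77 days = December 5, 2025.
The date on which the release becomes due: 5 calendar days after December 5, 2025 is December 10, 2025. December 10, 2025 is a Wednesday, so no roll-forward applies.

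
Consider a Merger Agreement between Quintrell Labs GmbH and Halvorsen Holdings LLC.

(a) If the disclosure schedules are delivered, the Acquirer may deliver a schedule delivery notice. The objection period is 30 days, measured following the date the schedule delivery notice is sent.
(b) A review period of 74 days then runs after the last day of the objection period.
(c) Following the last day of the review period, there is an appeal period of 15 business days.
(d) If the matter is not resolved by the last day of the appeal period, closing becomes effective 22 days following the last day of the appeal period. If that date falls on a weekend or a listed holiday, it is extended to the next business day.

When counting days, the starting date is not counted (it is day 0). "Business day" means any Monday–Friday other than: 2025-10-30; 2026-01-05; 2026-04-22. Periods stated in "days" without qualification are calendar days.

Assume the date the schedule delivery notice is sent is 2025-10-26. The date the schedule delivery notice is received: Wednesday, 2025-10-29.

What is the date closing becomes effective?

Adding 30 calendar days to 2025-10-26 gives 2025-11-25, which is the last day of the objection period.
The last day of the review period: 74 calendar days after 2025-11-25 is 2026-02-07.
The last day of the appeal period: 15 business days after Saturday, 2026-02-07, skipping weekends — Feb 9, Feb 10, Feb 11, Feb 12, …, Feb 25, Feb 26, Feb 27 — lands on Friday, 2026-02-27.
The date closing becomes effective: 22 calendar days after 2026-02-27 is 2026-03-21. That falls on a Saturday, so it rolls to the next business day, Monday, 2026-03-23.

2026-03-23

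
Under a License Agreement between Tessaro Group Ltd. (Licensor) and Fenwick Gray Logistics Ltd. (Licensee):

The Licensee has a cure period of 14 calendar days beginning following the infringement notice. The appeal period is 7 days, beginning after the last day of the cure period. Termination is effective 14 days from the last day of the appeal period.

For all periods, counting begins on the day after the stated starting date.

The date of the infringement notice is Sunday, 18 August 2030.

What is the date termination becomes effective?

22 September 2030

Adding 14 calendar days to 18 August 2030 gives 1 September 2030, which is the last day of the cure period.
Adding 7 calendar days to 1 September 2030 gives 8 September 2030, which is the last day of the appeal period.
The date termination becomes effective: 14 calendar days after 8 September 2030 is 22 September 2030.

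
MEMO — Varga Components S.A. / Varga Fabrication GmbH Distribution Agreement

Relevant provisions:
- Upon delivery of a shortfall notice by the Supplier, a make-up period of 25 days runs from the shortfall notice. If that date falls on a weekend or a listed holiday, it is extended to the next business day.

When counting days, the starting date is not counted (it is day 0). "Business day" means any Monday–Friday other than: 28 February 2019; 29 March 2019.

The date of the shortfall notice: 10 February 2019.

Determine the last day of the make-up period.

Adding 25 calendar days to 10 February 2019 gives 7 March 2019, which is the last day of the make-up period. 7 March 2019 is a Thursday and is not a listed holiday, so no roll-forward applies.

7 March 2019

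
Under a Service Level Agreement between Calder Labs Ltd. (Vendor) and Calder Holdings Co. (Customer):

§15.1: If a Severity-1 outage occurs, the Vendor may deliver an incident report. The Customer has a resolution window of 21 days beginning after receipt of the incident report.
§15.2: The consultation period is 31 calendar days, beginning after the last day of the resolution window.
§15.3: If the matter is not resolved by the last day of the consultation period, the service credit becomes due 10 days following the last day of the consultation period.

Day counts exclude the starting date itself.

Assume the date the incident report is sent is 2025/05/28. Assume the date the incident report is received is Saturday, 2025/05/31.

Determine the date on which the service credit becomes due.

2025/08/01

Adding 21 calendar days to 2025/05/31 gives 2025/06/21, which is the last day of the resolution window.
The last day of the consultation period: 31 calendar days after 2025/06/21 is 2025/07/22.
The date on which the service credit becomes due: 2025/07/22 + 10 days = 2025/08/01.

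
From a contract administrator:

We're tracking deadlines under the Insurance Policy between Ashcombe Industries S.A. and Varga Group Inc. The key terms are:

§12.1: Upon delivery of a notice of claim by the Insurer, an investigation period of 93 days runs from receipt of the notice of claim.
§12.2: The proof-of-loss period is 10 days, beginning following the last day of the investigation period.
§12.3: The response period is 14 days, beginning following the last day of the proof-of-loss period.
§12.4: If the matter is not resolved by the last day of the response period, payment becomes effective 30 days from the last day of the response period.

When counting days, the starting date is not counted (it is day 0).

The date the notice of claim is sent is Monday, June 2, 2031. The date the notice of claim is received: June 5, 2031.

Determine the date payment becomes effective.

The last day of the investigation period: 93 calendar days after June 5, 2031 is September 6, 2031.
The last day of the proof-of-loss period: September 6, 2031 + 10 days = September 16, 2031.
The last day of the response period: 14 calendar days after September 16, 2031 is September 30, 2031.
The date payment becomes effective: 30 calendar days after September 30, 2031 is October 30, 2031.

October 30, 2031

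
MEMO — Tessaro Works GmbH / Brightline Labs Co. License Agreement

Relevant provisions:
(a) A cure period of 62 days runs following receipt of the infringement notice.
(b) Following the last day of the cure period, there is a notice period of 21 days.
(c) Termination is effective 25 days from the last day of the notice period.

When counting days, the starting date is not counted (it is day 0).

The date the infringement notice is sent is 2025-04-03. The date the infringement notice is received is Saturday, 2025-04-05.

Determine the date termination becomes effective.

The last day of the cure period: 62 calendar days after 2025-04-05 is 2025-06-06.
Adding 21 calendar days to 2025-06-06 gives 2025-06-27, which is the last day of the notice period.
The date termination becomes effective: 2025-06-27 + 25 days = 2025-07-22.

2025-07-22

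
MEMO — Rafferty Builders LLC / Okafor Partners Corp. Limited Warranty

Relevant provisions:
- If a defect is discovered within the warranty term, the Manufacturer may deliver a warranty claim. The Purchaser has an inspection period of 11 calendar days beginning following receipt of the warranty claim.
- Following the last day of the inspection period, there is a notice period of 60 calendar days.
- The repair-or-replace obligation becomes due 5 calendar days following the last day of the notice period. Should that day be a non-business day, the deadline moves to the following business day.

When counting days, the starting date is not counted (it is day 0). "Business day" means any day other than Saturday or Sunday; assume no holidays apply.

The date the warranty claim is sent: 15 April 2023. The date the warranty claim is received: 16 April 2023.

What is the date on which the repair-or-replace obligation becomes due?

The last day of the inspection period: 11 calendar days after 16 April 2023 is 27 April 2023.
The last day of the notice period: 60 calendar days after 27 April 2023 is 26 June 2023.
The date on which the repair-or-replace obligation becomes due: 26 June 2023 + 5 days = 1 July 2023. That falls on a Saturday, so it rolls to the next business day, Monday, 3 July 2023.

3 July 2023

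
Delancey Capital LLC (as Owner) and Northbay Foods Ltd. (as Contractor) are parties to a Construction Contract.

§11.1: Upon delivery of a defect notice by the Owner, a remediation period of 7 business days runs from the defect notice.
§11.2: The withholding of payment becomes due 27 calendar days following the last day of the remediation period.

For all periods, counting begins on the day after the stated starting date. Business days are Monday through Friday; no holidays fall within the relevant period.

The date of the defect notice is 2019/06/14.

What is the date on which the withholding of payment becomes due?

The last day of the remediation period: 7 business days after Friday, 2019/06/14, skipping weekends — Jun 17, Jun 18, Jun 19, Jun 20, Jun 21, Jun 24, Jun 25 — lands on Tuesday, 2019/06/25.
Adding 27 calendar days to 2019/06/25 gives 2019/07/22, which is the date on which the withholding of payment becomes due.

2019/07/22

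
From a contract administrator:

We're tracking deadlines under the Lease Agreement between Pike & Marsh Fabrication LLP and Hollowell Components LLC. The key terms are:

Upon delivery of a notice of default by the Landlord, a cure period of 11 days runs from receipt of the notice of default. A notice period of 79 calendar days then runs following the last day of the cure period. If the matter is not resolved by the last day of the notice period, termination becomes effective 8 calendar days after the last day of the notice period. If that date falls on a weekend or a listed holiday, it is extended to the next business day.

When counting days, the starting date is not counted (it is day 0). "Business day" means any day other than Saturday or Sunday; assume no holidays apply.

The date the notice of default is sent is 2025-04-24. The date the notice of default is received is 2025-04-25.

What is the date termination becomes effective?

Adding 11 calendar days to 2025-04-25 gives 2025-05-06, which is the last day of the cure period.
The last day of the notice period: 79 calendar days after 2025-05-06 is 2025-07-24.
Adding 8 calendar days to 2025-07-24 gives 2025-08-01, which is the date termination becomes effective. 2025-08-01 is a Friday, so no roll-forward applies.

2025-08-01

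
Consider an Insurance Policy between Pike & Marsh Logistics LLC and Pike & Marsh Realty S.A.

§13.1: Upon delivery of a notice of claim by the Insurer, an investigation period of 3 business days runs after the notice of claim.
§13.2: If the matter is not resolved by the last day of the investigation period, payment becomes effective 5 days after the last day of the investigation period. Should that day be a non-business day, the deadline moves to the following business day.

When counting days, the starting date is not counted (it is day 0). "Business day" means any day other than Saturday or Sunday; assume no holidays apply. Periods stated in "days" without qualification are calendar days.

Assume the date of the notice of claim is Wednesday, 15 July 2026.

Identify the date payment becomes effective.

27 July 2026

From Wednesday, 15 July 2026, 3 business days (Jul 16, Jul 17, Jul 20, skipping weekends) brings us to Monday, 20 July 2026, which is the last day of the investigation period.
The date payment becomes effective: 5 calendar days after 20 July 2026 is 25 July 2026. That falls on a Saturday, so it rolls to the next business day, Monday, 27 July 2026.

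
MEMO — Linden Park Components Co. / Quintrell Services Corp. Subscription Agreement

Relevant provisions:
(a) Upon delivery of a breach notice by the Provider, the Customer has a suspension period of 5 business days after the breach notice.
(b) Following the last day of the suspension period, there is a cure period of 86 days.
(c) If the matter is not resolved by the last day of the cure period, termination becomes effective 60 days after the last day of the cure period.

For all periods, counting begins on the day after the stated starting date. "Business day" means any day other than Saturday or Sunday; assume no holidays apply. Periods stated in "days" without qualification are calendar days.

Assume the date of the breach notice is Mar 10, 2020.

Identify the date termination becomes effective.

The last day of the suspension period: counting 5 business days from Tuesday, Mar 10, 2020 (Mar 11, Mar 12, Mar 13, Mar 16, Mar 17, skipping weekends) reaches Tuesday, Mar 17, 2020.
The last day of the cure period: Mar 17, 2020 + 86 days = Jun 11, 2020.
Adding 60 calendar days to Jun 11, 2020 gives Aug 10, 2020, which is the date termination becomes effective.

Aug 10, 2020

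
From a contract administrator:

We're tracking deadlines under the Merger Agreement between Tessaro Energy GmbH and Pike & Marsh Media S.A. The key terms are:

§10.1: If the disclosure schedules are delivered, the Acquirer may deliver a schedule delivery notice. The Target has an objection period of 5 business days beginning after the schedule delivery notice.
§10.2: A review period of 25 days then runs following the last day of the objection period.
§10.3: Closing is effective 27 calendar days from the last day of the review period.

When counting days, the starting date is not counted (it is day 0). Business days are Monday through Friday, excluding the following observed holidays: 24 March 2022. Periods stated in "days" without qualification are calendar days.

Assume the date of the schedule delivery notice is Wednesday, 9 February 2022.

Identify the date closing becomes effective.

9 April 2022

The last day of the objection period: counting 5 business days from Wednesday, 9 February 2022 (Feb 10, Feb 11, Feb 14, Feb 15, Feb 16, skipping weekends) reaches Wednesday, 16 February 2022.
The last day of the review period: 25 calendar days after 16 February 2022 is 13 March 2022.
Adding 27 calendar days to 13 March 2022 gives 9 April 2022, which is the date closing becomes effective.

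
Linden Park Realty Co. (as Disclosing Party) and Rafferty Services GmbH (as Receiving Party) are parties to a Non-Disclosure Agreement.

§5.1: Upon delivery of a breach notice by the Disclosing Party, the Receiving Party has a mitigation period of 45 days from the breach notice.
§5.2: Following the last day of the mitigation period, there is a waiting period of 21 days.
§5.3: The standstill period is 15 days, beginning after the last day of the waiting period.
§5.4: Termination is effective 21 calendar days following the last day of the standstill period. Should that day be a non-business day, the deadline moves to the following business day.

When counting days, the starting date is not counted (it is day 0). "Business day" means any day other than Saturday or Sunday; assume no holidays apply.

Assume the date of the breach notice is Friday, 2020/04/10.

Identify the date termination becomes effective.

2020/07/21

The last day of the mitigation period: 2020/04/10 + 45 days = 2020/05/25.
The last day of the waiting period: 21 calendar days after 2020/05/25 is 2020/06/15.
Adding 15 calendar days to 2020/06/15 gives 2020/06/30, which is the last day of the standstill period.
The date termination becomes effective: 21 calendar days after 2020/06/30 is 2020/07/21. 2020/07/21 is a Tuesday, so no roll-forward applies.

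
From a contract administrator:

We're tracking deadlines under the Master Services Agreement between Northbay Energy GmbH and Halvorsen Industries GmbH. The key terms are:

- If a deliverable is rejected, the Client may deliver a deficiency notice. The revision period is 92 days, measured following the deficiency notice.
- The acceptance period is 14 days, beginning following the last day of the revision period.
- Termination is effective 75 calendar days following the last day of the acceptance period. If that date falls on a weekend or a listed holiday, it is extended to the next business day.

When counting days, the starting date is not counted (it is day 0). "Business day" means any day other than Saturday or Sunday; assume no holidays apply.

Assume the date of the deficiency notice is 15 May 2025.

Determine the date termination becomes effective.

Adding 92 calendar days to 15 May 2025 gives 15 August 2025, which is the last day of the revision period.
The last day of the acceptance period: 14 calendar days after 15 August 2025 is 29 August 2025.
The date termination becomes effective: 75 calendar days after 29 August 2025 is 12 November 2025. 12 November 2025 is a Wednesday, so no roll-forward applies.

12 November 2025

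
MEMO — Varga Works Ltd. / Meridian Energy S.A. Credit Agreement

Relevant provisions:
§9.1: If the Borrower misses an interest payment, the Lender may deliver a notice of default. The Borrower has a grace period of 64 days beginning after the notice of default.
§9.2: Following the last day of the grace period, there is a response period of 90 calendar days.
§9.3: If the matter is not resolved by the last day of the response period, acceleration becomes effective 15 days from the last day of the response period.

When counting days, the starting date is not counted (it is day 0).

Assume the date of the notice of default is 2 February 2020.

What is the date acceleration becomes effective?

20 July 2020

The last day of the grace period: 2 February 2020 + 64 days = 6 April 2020.
The last day of the response period: 90 calendar days after 6 April 2020 is 5 July 2020.
Adding 15 calendar days to 5 July 2020 gives 20 July 2020, which is the date acceleration becomes effective.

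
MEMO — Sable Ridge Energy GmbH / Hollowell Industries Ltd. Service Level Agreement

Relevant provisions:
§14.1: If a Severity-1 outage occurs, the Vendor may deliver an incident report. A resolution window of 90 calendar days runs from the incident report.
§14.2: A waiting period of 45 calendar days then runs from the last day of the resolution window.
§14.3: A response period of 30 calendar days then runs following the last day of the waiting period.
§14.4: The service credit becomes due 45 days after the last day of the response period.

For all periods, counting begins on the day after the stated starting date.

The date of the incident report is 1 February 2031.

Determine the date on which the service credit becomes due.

The last day of the resolution window: 1 February 2031 + 90 days = 2 May 2031.
The last day of the waiting period: 2 May 2031 + 45 days = 16 June 2031.
The last day of the response period: 30 calendar days after 16 June 2031 is 16 July 2031.
The date on which the service credit becomes due: 45 calendar days after 16 July 2031 is 30 August 2031.

30 August 2031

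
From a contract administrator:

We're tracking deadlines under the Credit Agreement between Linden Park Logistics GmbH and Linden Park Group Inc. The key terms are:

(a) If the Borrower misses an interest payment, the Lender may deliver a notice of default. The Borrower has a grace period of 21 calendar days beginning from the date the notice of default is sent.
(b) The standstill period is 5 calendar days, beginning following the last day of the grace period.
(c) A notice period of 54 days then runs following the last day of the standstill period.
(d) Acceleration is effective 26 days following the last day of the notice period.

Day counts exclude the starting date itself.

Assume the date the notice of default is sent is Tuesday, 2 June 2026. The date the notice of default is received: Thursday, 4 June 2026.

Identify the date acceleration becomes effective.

16 September 2026

The last day of the grace period: 2 June 2026 + 21 days = 23 June 2026.
Adding 5 calendar days to 23 June 2026 gives 28 June 2026, which is the last day of the standstill period.
The last day of the notice period: 28 June 2026 + 54 days = 21 August 2026.
Adding 26 calendar days to 21 August 2026 gives 16 September 2026, which is the date acceleration becomes effective.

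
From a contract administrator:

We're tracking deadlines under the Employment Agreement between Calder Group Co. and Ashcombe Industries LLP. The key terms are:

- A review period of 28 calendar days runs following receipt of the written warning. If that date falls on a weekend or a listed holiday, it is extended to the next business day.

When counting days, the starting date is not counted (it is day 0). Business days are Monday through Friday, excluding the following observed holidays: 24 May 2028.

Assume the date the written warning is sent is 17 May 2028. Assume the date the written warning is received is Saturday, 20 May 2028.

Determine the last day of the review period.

19 June 2028

The last day of the review period: 28 calendar days after 20 May 2028 is 17 June 2028. That falls on a Saturday, so it rolls to the next business day, Monday, 19 June 2028.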